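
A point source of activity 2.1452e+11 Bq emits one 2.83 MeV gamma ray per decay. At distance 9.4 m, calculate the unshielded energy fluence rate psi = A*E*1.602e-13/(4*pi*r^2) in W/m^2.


psi = A * E * 1.602e-13 / (4*pi*r^2)
psi = 2.1452e+11 * 2.83 * 1.602e-13 / (4*pi*9.4^2)
psi = 8.7589e-05 W/m^2

8.7589e-05


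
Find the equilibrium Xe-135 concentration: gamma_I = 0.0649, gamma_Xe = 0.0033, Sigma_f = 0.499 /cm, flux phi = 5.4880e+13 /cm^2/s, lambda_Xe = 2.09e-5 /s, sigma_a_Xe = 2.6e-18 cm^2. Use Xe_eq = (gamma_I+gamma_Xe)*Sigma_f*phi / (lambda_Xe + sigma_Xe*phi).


Xe_eq = (gamma_I + gamma_Xe) * Sigma_f * phi / (lambda_Xe + sigma_Xe * phi)
Numerator = (0.0649 + 0.0033) * 0.499 * 5.4880e+13 = 1.867665e+12
Denominator = 2.09e-5 + 2.6e-18 * 5.4880e+13 = 1.635880e-04
Xe_eq = 1.867665e+12 / 1.635880e-04 = 1.1417e+16 /cm^3

1.1417e+16


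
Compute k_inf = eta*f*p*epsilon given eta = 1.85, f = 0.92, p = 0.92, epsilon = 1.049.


k_inf = eta * f * p * epsilon
k_inf = 1.85 * 0.92 * 0.92 * 1.049
k_inf = 1.6426

1.6426


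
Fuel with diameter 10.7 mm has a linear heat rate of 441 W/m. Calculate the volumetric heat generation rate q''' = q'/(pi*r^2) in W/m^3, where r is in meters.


r = D / 2 / 1000 = 10.7 / 2 / 1000 = 0.00535 m
q''' = q' / (pi * r^2)
q''' = 441 / (pi * 0.00535^2)
q''' = 4.9043e+06 W/m^3

4.9043e+06


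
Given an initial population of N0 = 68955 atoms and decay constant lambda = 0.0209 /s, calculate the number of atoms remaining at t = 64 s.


N = N0 * exp(-lambda * t)
N = 68955 * exp(-0.0209 * 64)
N = 18099

18099


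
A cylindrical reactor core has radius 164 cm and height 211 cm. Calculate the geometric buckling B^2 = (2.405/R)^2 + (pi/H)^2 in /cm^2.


B^2 = (2.405/R)^2 + (pi/H)^2
B^2 = (2.405/164)^2 + (pi/211)^2
B^2 = 4.3674e-04 /cm^2

4.3674e-04


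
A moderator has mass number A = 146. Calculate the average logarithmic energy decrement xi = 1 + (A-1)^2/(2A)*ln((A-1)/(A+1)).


xi = 1 + (A-1)^2/(2A) * ln((A-1)/(A+1))
xi = 1 + (146-1)^2/(2*146) * ln((146-1)/(146 +1))
xi = 0.013636

0.013636


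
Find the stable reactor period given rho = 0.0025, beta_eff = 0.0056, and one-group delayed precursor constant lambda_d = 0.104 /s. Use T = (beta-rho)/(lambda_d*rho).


T = (beta - rho) / (lambda_d * rho)
T = (0.0056 - 0.0025) / (0.104 * 0.0025)
T = 11.923 s

11.923


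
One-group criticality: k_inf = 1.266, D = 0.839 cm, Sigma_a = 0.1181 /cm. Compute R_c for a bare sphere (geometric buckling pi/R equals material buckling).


L^2 = D / Sigma_a = 0.839 / 0.1181 = 7.104149 cm^2
B_m^2 = (k_inf - 1) / L^2 = (1.266 - 1) / 7.104149 = 0.03744291 /cm^2
For a bare sphere: B_g = pi/R, so R_c = pi / sqrt(B_m^2)
R_c = pi / sqrt(0.03744291) = 16.235 cm

16.235


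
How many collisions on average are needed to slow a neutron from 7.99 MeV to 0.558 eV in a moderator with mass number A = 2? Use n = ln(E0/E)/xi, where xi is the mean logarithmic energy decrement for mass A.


xi = 1 + (A-1)^2/(2A)*ln((A-1)/(A+1)) = 0.7253469 (for A = 2)
n = ln(E0/E) / xi
n = ln(7.99e6 / 0.558) / 0.7253469
n = ln(1.431900e+07) / 0.7253469 = 22.716

22.716


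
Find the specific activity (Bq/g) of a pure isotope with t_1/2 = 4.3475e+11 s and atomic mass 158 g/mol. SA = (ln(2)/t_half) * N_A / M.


lambda = ln(2) / t_half = ln(2) / 4.3475e+11 = 1.594358e-12 /s
SA = lambda * N_A / M
SA = 1.594358e-12 * 6.022e23 / 158
SA = 6.0767e+09 Bq/g

6.0767e+09


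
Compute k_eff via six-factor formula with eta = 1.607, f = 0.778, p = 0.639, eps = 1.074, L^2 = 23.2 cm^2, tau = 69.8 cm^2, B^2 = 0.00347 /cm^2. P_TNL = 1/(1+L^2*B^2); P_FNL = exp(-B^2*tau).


k_inf = eta*f*p*eps = 1.607*0.778*0.639*1.074 = 0.8580263
P_TNL = 1/(1 + L^2*B^2) = 1/(1 + 23.2*0.00347) = 0.9254940
P_FNL = exp(-B^2*tau) = exp(-0.00347*69.8) = 0.7848945
k_eff = k_inf * P_TNL * P_FNL = 0.8580263 * 0.9254940 * 0.7848945
k_eff = 0.62328

0.62328


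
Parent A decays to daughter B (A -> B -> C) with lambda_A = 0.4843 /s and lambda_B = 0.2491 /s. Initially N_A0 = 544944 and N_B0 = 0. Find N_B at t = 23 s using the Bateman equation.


N_B(t) = lambda_A * N_A0 / (lambda_B - lambda_A) * [exp(-lambda_A*t) - exp(-lambda_B*t)]
exp(-0.4843*23) = 1.453574e-05; exp(-0.2491*23) = 0.003249351
N_B = 0.4843 * 544944 / (0.2491 - 0.4843) * (1.453574e-05 - 0.003249351)
N_B = 3629.8

3629.8


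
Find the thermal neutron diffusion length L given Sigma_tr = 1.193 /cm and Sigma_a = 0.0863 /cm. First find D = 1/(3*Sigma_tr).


D = 1 / (3 * Sigma_tr) = 1 / (3 * 1.193) = 0.2794077 cm
L = sqrt(D / Sigma_a)
L = sqrt(0.2794077 / 0.0863)
L = 1.7993 cm

1.7993


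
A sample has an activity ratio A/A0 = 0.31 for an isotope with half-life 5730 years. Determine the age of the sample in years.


lambda = ln(2) / t_half = ln(2) / 5730 = 1.209681e-04 /yr
t = -ln(A/A0) / lambda
t = -ln(0.31) / 1.209681e-04
t = 9681.8 yr

9681.8


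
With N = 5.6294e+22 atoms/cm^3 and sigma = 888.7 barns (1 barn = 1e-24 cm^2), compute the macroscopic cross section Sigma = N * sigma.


Sigma = N * sigma_barns * 1e-24
Sigma = 5.6294e+22 * 888.7 * 1e-24
Sigma = 50.028 /cm

50.028


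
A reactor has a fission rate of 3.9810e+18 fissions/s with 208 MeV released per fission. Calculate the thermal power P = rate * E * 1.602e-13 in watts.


P = fission_rate * E_MeV * 1.602e-13
P = 3.9810e+18 * 208 * 1.602e-13
P = 1.3265e+08 W

1.3265e+08


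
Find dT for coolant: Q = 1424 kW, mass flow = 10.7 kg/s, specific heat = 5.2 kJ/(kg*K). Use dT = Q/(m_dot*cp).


dT = Q / (m_dot * cp)
dT = 1424 / (10.7 * 5.2)
dT = 25.593 C

25.593


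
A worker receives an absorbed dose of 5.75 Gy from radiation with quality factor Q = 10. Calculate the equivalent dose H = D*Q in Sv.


H = D * Q
H = 5.75 * 10
H = 57.500 Sv

57.500


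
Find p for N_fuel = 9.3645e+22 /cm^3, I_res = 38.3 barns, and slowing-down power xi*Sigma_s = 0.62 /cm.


p = exp(-N * I * 1e-24 / (xi*Sigma_s))
p = exp(-9.3645e+22 * 38.3 * 1e-24 / 0.62)
p = 0.0030738

0.0030738


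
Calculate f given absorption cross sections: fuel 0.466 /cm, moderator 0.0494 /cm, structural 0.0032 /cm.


f = Sigma_a_fuel / (Sigma_a_fuel + Sigma_a_mod + Sigma_a_other)
f = 0.466 / (0.466 + 0.0494 + 0.0032)
f = 0.89857

0.89857


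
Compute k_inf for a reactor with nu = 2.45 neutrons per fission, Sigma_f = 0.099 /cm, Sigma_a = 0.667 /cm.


k_inf = nu * Sigma_f / Sigma_a
k_inf = 2.45 * 0.099 / 0.667
k_inf = 0.36364

0.36364


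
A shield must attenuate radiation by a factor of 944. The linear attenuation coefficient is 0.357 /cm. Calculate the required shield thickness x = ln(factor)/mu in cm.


x = ln(factor) / mu
x = ln(944) / 0.357
x = 19.188 cm

19.188


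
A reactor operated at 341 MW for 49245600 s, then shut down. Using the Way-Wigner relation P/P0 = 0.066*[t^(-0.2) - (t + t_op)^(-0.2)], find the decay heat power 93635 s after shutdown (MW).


P/P0 = 0.066 * [t^(-0.2) - (t + t_op)^(-0.2)]
P/P0 = 0.066 * [93635^(-0.2) - (93635 + 49245600)^(-0.2)]
P/P0 = 0.066 * [0.1013240 - 0.02893087] = 0.004777947
P = 341 * 0.004777947 = 1.6293 MW

1.6293


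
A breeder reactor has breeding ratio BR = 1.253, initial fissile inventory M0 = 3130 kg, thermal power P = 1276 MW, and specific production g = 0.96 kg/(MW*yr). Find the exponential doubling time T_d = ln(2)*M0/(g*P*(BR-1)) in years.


Breeding gain G = BR - 1 = 1.253 - 1 = 0.253
Fissile production rate = g * P * G = 0.96 * 1276 * 0.253 = 309.91488 kg/yr
T_d = ln(2) * M0 / (g * P * G)
T_d = ln(2) * 3130 / 309.91488 = 7.0005 yr

7.0005


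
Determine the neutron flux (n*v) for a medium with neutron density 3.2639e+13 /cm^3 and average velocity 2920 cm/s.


phi = n * v
phi = 3.2639e+13 * 2920
phi = 9.5306e+16 /cm^2/s

9.5306e+16


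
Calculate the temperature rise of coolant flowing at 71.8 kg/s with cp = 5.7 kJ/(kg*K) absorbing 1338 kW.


dT = Q / (m_dot * cp)
dT = 1338 / (71.8 * 5.7)
dT = 3.2693 C

3.2693


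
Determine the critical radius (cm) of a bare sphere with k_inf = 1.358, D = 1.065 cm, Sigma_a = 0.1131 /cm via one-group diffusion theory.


L^2 = D / Sigma_a = 1.065 / 0.1131 = 9.416446 cm^2
B_m^2 = (k_inf - 1) / L^2 = (1.358 - 1) / 9.416446 = 0.03801859 /cm^2
For a bare sphere: B_g = pi/R, so R_c = pi / sqrt(B_m^2)
R_c = pi / sqrt(0.03801859) = 16.112 cm

16.112


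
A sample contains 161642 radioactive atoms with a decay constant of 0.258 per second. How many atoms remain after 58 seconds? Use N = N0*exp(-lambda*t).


N = N0 * exp(-lambda * t)
N = 161642 * exp(-0.258 * 58)
N = 0.051259

0.051259


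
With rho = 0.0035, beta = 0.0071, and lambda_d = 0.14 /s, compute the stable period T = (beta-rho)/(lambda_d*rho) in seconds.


T = (beta - rho) / (lambda_d * rho)
T = (0.0071 - 0.0035) / (0.14 * 0.0035)
T = 7.3469 s

7.3469


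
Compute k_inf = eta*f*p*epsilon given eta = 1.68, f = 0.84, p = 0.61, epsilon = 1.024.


k_inf = eta * f * p * epsilon
k_inf = 1.68 * 0.84 * 0.61 * 1.024
k_inf = 0.88149

0.88149


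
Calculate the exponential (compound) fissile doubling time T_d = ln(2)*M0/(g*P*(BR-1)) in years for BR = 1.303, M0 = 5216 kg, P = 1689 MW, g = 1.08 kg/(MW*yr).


Breeding gain G = BR - 1 = 1.303 - 1 = 0.303
Fissile production rate = g * P * G = 1.08 * 1689 * 0.303 = 552.70836 kg/yr
T_d = ln(2) * M0 / (g * P * G)
T_d = ln(2) * 5216 / 552.70836 = 6.5413 yr

6.5413


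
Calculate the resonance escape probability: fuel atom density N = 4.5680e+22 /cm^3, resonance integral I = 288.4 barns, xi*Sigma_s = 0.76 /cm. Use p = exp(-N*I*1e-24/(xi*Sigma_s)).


p = exp(-N * I * 1e-24 / (xi*Sigma_s))
p = exp(-4.5680e+22 * 288.4 * 1e-24 / 0.76)
p = 2.9634e-08

2.9634e-08


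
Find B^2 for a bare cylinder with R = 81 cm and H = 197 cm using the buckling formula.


B^2 = (2.405/R)^2 + (pi/H)^2
B^2 = (2.405/81)^2 + (pi/197)^2
B^2 = 0.0011359 /cm^2

0.0011359


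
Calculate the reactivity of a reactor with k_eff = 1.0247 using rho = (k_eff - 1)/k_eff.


rho = (k_eff - 1) / k_eff
rho = (1.0247 - 1) / 1.0247
rho = 0.024105

0.024105


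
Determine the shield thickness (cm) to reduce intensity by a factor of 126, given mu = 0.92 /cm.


x = ln(factor) / mu
x = ln(126) / 0.92
x = 5.2568 cm

5.2568


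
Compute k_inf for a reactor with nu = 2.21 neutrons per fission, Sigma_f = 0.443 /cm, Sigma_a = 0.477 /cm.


k_inf = nu * Sigma_f / Sigma_a
k_inf = 2.21 * 0.443 / 0.477
k_inf = 2.0525

2.0525


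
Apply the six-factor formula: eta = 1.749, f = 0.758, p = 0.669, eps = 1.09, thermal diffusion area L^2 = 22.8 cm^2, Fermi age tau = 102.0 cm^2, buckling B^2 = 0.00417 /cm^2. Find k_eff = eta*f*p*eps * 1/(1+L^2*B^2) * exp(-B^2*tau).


k_inf = eta*f*p*eps = 1.749*0.758*0.669*1.09 = 0.9667443
P_TNL = 1/(1 + L^2*B^2) = 1/(1 + 22.8*0.00417) = 0.9131786
P_FNL = exp(-B^2*tau) = exp(-0.00417*102.0) = 0.6535475
k_eff = k_inf * P_TNL * P_FNL = 0.9667443 * 0.9131786 * 0.6535475
k_eff = 0.57696

0.57696


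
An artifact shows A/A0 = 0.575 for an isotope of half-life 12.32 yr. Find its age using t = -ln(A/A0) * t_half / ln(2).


lambda = ln(2) / t_half = ln(2) / 12.32 = 0.05626195 /yr
t = -ln(A/A0) / lambda
t = -ln(0.575) / 0.05626195
t = 9.8359 yr

9.8359


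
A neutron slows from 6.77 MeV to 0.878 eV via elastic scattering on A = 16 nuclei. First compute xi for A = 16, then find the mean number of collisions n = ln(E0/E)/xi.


xi = 1 + (A-1)^2/(2A)*ln((A-1)/(A+1)) = 0.1199467 (for A = 16)
n = ln(E0/E) / xi
n = ln(6.77e6 / 0.878) / 0.1199467
n = ln(7.710706e+06) / 0.1199467 = 132.21

132.21


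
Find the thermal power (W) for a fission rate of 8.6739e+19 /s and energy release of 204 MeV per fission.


P = fission_rate * E_MeV * 1.602e-13
P = 8.6739e+19 * 204 * 1.602e-13
P = 2.8347e+09 W

2.8347e+09


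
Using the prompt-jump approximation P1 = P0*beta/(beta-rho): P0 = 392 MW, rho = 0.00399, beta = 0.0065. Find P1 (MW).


P1/P0 = beta / (beta - rho)
P1/P0 = 0.0065 / (0.0065 - 0.00399) = 2.589641
P1 = 392 * 2.589641 = 1015.1 MW

1015.1


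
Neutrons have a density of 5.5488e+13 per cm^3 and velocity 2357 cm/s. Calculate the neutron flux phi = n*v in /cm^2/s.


phi = n * v
phi = 5.5488e+13 * 2357
phi = 1.3079e+17 /cm^2/s

1.3079e+17


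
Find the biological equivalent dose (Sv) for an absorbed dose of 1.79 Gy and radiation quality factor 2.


H = D * Q
H = 1.79 * 2
H = 3.5800 Sv

3.5800


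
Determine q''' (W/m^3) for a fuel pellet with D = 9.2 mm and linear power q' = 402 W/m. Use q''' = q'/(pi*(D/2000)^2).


r = D / 2 / 1000 = 9.2 / 2 / 1000 = 0.0046 m
q''' = q' / (pi * r^2)
q''' = 402 / (pi * 0.0046^2)
q''' = 6.0473e+06 W/m^3

6.0473e+06


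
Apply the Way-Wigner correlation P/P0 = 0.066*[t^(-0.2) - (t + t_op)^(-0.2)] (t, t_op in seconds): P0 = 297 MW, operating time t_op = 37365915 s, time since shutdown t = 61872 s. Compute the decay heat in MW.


P/P0 = 0.066 * [t^(-0.2) - (t + t_op)^(-0.2)]
P/P0 = 0.066 * [61872^(-0.2) - (61872 + 37365915)^(-0.2)]
P/P0 = 0.066 * [0.1100782 - 0.03057463] = 0.005247236
P = 297 * 0.005247236 = 1.5584 MW

1.5584


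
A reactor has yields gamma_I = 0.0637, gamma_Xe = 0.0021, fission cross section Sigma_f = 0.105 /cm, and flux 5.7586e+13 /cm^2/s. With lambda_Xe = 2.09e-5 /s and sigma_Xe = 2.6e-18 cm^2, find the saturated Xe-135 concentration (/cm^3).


Xe_eq = (gamma_I + gamma_Xe) * Sigma_f * phi / (lambda_Xe + sigma_Xe * phi)
Numerator = (0.0637 + 0.0021) * 0.105 * 5.7586e+13 = 3.978617e+11
Denominator = 2.09e-5 + 2.6e-18 * 5.7586e+13 = 1.706236e-04
Xe_eq = 3.978617e+11 / 1.706236e-04 = 2.3318e+15 /cm^3

2.3318e+15


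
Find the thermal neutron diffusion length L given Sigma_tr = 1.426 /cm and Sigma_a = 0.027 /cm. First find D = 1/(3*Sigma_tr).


D = 1 / (3 * Sigma_tr) = 1 / (3 * 1.426) = 0.2337541 cm
L = sqrt(D / Sigma_a)
L = sqrt(0.2337541 / 0.027)
L = 2.9424 cm

2.9424


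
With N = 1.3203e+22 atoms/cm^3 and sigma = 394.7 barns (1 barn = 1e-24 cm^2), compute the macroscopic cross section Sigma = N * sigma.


Sigma = N * sigma_barns * 1e-24
Sigma = 1.3203e+22 * 394.7 * 1e-24
Sigma = 5.2112 /cm

5.2112


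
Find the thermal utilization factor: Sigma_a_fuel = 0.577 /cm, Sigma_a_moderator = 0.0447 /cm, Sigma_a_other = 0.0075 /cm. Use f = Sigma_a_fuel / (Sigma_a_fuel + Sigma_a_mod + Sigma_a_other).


f = Sigma_a_fuel / (Sigma_a_fuel + Sigma_a_mod + Sigma_a_other)
f = 0.577 / (0.577 + 0.0447 + 0.0075)
f = 0.91704

0.91704


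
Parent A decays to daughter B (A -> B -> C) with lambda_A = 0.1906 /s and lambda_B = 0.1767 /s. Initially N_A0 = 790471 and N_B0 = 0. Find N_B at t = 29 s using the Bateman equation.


N_B(t) = lambda_A * N_A0 / (lambda_B - lambda_A) * [exp(-lambda_A*t) - exp(-lambda_B*t)]
exp(-0.1906*29) = 0.003976314; exp(-0.1767*29) = 0.005950381
N_B = 0.1906 * 790471 / (0.1767 - 0.1906) * (0.003976314 - 0.005950381)
N_B = 21397

21397


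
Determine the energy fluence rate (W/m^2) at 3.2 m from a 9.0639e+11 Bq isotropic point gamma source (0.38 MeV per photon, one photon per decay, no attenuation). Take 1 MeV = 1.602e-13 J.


psi = A * E * 1.602e-13 / (4*pi*r^2)
psi = 9.0639e+11 * 0.38 * 1.602e-13 / (4*pi*3.2^2)
psi = 4.2880e-04 W/m^2

4.2880e-04


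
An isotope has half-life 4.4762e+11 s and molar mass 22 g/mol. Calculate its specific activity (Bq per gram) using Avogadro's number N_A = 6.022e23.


lambda = ln(2) / t_half = ln(2) / 4.4762e+11 = 1.548517e-12 /s
SA = lambda * N_A / M
SA = 1.548517e-12 * 6.022e23 / 22
SA = 4.2387e+10 Bq/g

4.2387e+10


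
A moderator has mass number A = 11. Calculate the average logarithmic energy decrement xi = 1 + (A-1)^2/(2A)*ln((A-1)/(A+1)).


xi = 1 + (A-1)^2/(2A) * ln((A-1)/(A+1))
xi = 1 + (11-1)^2/(2*11) * ln((11-1)/(11 +1))
xi = 0.17127

0.17127


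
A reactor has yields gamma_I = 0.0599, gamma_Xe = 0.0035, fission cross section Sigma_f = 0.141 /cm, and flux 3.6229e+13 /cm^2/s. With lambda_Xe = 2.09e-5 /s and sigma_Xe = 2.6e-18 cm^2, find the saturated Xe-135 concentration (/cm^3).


Xe_eq = (gamma_I + gamma_Xe) * Sigma_f * phi / (lambda_Xe + sigma_Xe * phi)
Numerator = (0.0599 + 0.0035) * 0.141 * 3.6229e+13 = 3.238655e+11
Denominator = 2.09e-5 + 2.6e-18 * 3.6229e+13 = 1.150954e-04
Xe_eq = 3.238655e+11 / 1.150954e-04 = 2.8139e+15 /cm^3

2.8139e+15


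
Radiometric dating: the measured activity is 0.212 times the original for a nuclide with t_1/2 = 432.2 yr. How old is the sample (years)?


lambda = ln(2) / t_half = ln(2) / 432.2 = 0.001603765 /yr
t = -ln(A/A0) / lambda
t = -ln(0.212) / 0.001603765
t = 967.20 yr

967.20


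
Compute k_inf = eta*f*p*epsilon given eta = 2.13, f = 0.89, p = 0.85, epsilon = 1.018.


k_inf = eta * f * p * epsilon
k_inf = 2.13 * 0.89 * 0.85 * 1.018
k_inf = 1.6403

1.6403


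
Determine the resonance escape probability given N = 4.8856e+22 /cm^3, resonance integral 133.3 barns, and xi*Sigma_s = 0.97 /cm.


p = exp(-N * I * 1e-24 / (xi*Sigma_s))
p = exp(-4.8856e+22 * 133.3 * 1e-24 / 0.97)
p = 0.0012139

0.0012139


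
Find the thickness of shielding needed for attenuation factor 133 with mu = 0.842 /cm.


x = ln(factor) / mu
x = ln(133) / 0.842
x = 5.8080 cm

5.8080


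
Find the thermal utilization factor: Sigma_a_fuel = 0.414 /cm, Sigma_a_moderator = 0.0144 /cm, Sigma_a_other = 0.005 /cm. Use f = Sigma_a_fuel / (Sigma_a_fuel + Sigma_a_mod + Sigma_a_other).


f = Sigma_a_fuel / (Sigma_a_fuel + Sigma_a_mod + Sigma_a_other)
f = 0.414 / (0.414 + 0.0144 + 0.005)
f = 0.95524

0.95524


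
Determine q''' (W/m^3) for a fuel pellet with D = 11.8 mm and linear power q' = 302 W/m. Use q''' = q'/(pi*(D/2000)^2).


r = D / 2 / 1000 = 11.8 / 2 / 1000 = 0.0059 m
q''' = q' / (pi * r^2)
q''' = 302 / (pi * 0.0059^2)
q''' = 2.7616e+06 W/m^3

2.7616e+06


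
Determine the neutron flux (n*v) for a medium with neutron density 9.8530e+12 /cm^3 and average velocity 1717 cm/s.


phi = n * v
phi = 9.8530e+12 * 1717
phi = 1.6918e+16 /cm^2/s

1.6918e+16


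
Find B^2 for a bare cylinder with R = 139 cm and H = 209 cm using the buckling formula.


B^2 = (2.405/R)^2 + (pi/H)^2
B^2 = (2.405/139)^2 + (pi/209)^2
B^2 = 5.2531e-04 /cm^2

5.2531e-04


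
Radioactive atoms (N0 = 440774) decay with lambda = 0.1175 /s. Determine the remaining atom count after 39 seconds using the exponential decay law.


N = N0 * exp(-lambda * t)
N = 440774 * exp(-0.1175 * 39)
N = 4508.8

4508.8


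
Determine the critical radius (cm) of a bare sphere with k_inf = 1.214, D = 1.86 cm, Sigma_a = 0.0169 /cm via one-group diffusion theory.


L^2 = D / Sigma_a = 1.86 / 0.0169 = 110.0592 cm^2
B_m^2 = (k_inf - 1) / L^2 = (1.214 - 1) / 110.0592 = 0.001944408 /cm^2
For a bare sphere: B_g = pi/R, so R_c = pi / sqrt(B_m^2)
R_c = pi / sqrt(0.001944408) = 71.245 cm

71.245


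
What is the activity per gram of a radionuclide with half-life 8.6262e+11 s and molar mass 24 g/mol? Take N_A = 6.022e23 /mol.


lambda = ln(2) / t_half = ln(2) / 8.6262e+11 = 8.035371e-13 /s
SA = lambda * N_A / M
SA = 8.035371e-13 * 6.022e23 / 24
SA = 2.0162e+10 Bq/g

2.0162e+10


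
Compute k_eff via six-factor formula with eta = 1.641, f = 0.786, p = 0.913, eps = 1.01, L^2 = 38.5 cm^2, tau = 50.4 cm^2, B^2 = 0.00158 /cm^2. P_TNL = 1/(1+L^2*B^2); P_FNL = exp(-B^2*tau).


k_inf = eta*f*p*eps = 1.641*0.786*0.913*1.01 = 1.189387
P_TNL = 1/(1 + L^2*B^2) = 1/(1 + 38.5*0.00158) = 0.9426581
P_FNL = exp(-B^2*tau) = exp(-0.00158*50.4) = 0.9234561
k_eff = k_inf * P_TNL * P_FNL = 1.189387 * 0.9426581 * 0.9234561
k_eff = 1.0354

1.0354


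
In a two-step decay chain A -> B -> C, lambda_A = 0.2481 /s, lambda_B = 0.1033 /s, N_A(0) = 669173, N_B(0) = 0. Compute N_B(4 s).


N_B(t) = lambda_A * N_A0 / (lambda_B - lambda_A) * [exp(-lambda_A*t) - exp(-lambda_B*t)]
exp(-0.2481*4) = 0.3706860; exp(-0.1033*4) = 0.6615300
N_B = 0.2481 * 669173 / (0.1033 - 0.2481) * (0.3706860 - 0.6615300)
N_B = 333470

333470


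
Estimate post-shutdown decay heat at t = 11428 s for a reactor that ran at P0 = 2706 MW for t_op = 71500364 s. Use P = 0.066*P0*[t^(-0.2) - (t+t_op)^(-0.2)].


P/P0 = 0.066 * [t^(-0.2) - (t + t_op)^(-0.2)]
P/P0 = 0.066 * [11428^(-0.2) - (11428 + 71500364)^(-0.2)]
P/P0 = 0.066 * [0.1543142 - 0.02686114] = 0.008411902
P = 2706 * 0.008411902 = 22.763 MW

22.763


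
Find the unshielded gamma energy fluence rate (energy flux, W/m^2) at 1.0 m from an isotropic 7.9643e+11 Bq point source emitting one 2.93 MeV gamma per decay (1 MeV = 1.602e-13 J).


psi = A * E * 1.602e-13 / (4*pi*r^2)
psi = 7.9643e+11 * 2.93 * 1.602e-13 / (4*pi*1.0^2)
psi = 0.029749 W/m^2

0.029749


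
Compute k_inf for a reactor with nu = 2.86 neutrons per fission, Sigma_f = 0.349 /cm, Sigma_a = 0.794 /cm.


k_inf = nu * Sigma_f / Sigma_a
k_inf = 2.86 * 0.349 / 0.794
k_inf = 1.2571

1.2571


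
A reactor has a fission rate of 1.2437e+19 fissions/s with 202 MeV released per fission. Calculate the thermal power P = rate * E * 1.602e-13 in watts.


P = fission_rate * E_MeV * 1.602e-13
P = 1.2437e+19 * 202 * 1.602e-13
P = 4.0247e+08 W

4.0247e+08


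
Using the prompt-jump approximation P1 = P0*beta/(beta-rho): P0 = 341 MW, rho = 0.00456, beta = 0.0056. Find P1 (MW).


P1/P0 = beta / (beta - rho)
P1/P0 = 0.0056 / (0.0056 - 0.00456) = 5.384615
P1 = 341 * 5.384615 = 1836.2 MW

1836.2


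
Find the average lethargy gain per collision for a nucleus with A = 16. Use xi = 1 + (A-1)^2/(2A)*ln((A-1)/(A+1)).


xi = 1 + (A-1)^2/(2A) * ln((A-1)/(A+1))
xi = 1 + (16-1)^2/(2*16) * ln((16-1)/(16 +1))
xi = 0.11995

0.11995


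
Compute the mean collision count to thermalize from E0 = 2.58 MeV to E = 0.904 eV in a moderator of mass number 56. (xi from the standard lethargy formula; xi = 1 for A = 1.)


xi = 1 + (A-1)^2/(2A)*ln((A-1)/(A+1)) = 0.03529286 (for A = 56)
n = ln(E0/E) / xi
n = ln(2.58e6 / 0.904) / 0.03529286
n = ln(2.853982e+06) / 0.03529286 = 421.17

421.17


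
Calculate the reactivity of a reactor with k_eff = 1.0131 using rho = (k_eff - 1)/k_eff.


rho = (k_eff - 1) / k_eff
rho = (1.0131 - 1) / 1.0131
rho = 0.012931

0.012931


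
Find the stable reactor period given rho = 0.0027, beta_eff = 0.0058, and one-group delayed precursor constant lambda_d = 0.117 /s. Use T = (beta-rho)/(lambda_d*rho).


T = (beta - rho) / (lambda_d * rho)
T = (0.0058 - 0.0027) / (0.117 * 0.0027)
T = 9.8132 s

9.8132


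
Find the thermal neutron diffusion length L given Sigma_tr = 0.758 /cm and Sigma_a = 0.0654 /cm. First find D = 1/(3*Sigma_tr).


D = 1 / (3 * Sigma_tr) = 1 / (3 * 0.758) = 0.4397537 cm
L = sqrt(D / Sigma_a)
L = sqrt(0.4397537 / 0.0654)
L = 2.5931 cm

2.5931


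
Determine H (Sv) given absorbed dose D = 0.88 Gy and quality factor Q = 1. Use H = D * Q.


H = D * Q
H = 0.88 * 1
H = 0.88000 Sv

0.88000


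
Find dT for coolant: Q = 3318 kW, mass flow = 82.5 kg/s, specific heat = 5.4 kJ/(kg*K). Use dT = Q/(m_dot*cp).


dT = Q / (m_dot * cp)
dT = 3318 / (82.5 * 5.4)
dT = 7.4478 C

7.4478


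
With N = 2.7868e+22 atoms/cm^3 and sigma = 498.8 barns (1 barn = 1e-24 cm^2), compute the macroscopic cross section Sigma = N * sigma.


Sigma = N * sigma_barns * 1e-24
Sigma = 2.7868e+22 * 498.8 * 1e-24
Sigma = 13.901 /cm

13.901


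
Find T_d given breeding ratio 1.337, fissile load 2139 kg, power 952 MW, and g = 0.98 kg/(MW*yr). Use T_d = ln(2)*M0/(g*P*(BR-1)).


Breeding gain G = BR - 1 = 1.337 - 1 = 0.337
Fissile production rate = g * P * G = 0.98 * 952 * 0.337 = 314.40752 kg/yr
T_d = ln(2) * M0 / (g * P * G)
T_d = ln(2) * 2139 / 314.40752 = 4.7157 yr

4.7157


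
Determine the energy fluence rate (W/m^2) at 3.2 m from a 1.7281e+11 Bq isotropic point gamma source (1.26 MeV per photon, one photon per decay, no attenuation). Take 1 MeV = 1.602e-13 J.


psi = A * E * 1.602e-13 / (4*pi*r^2)
psi = 1.7281e+11 * 1.26 * 1.602e-13 / (4*pi*3.2^2)
psi = 2.7108e-04 W/m^2

2.7108e-04


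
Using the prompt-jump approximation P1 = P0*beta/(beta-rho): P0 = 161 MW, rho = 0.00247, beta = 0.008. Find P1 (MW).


P1/P0 = beta / (beta - rho)
P1/P0 = 0.008 / (0.008 - 0.00247) = 1.446655
P1 = 161 * 1.446655 = 232.91 MW

232.91


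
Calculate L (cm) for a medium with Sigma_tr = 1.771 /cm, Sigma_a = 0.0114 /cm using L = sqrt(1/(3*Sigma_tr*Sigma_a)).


D = 1 / (3 * Sigma_tr) = 1 / (3 * 1.771) = 0.1882176 cm
L = sqrt(D / Sigma_a)
L = sqrt(0.1882176 / 0.0114)
L = 4.0633 cm

4.0633


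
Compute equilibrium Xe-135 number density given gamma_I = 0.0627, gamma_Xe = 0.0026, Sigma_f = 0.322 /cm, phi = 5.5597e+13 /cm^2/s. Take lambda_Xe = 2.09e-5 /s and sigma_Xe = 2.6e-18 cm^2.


Xe_eq = (gamma_I + gamma_Xe) * Sigma_f * phi / (lambda_Xe + sigma_Xe * phi)
Numerator = (0.0627 + 0.0026) * 0.322 * 5.5597e+13 = 1.169016e+12
Denominator = 2.09e-5 + 2.6e-18 * 5.5597e+13 = 1.654522e-04
Xe_eq = 1.169016e+12 / 1.654522e-04 = 7.0656e+15 /cm^3

7.0656e+15


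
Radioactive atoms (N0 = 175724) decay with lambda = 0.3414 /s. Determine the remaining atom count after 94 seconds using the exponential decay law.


N = N0 * exp(-lambda * t)
N = 175724 * exp(-0.3414 * 94)
N = 2.0306e-09

2.0306e-09


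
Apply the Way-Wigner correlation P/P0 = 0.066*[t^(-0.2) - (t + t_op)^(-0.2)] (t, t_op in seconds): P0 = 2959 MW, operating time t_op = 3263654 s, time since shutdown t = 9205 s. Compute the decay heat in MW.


P/P0 = 0.066 * [t^(-0.2) - (t + t_op)^(-0.2)]
P/P0 = 0.066 * [9205^(-0.2) - (9205 + 3263654)^(-0.2)]
P/P0 = 0.066 * [0.1611370 - 0.04977538] = 0.007349867
P = 2959 * 0.007349867 = 21.748 MW

21.748


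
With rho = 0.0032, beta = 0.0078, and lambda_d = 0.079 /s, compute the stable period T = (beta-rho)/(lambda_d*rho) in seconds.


T = (beta - rho) / (lambda_d * rho)
T = (0.0078 - 0.0032) / (0.079 * 0.0032)
T = 18.196 s

18.196


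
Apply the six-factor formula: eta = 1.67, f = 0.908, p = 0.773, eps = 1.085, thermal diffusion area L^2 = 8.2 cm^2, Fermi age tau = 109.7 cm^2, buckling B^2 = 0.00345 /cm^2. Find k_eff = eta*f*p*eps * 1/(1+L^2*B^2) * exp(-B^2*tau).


k_inf = eta*f*p*eps = 1.67*0.908*0.773*1.085 = 1.271779
P_TNL = 1/(1 + L^2*B^2) = 1/(1 + 8.2*0.00345) = 0.9724883
P_FNL = exp(-B^2*tau) = exp(-0.00345*109.7) = 0.6849119
k_eff = k_inf * P_TNL * P_FNL = 1.271779 * 0.9724883 * 0.6849119
k_eff = 0.84709

0.84709


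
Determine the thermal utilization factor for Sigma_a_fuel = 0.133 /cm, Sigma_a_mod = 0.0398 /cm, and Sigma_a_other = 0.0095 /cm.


f = Sigma_a_fuel / (Sigma_a_fuel + Sigma_a_mod + Sigma_a_other)
f = 0.133 / (0.133 + 0.0398 + 0.0095)
f = 0.72957

0.72957


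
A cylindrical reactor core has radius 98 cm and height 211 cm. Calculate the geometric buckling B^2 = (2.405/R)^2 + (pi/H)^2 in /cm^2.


B^2 = (2.405/R)^2 + (pi/H)^2
B^2 = (2.405/98)^2 + (pi/211)^2
B^2 = 8.2394e-04 /cm^2

8.2394e-04


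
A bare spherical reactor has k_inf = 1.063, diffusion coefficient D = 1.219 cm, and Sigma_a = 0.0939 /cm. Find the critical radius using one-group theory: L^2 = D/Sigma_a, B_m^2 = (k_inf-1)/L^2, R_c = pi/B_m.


L^2 = D / Sigma_a = 1.219 / 0.0939 = 12.98190 cm^2
B_m^2 = (k_inf - 1) / L^2 = (1.063 - 1) / 12.98190 = 0.004852911 /cm^2
For a bare sphere: B_g = pi/R, so R_c = pi / sqrt(B_m^2)
R_c = pi / sqrt(0.004852911) = 45.097 cm

45.097


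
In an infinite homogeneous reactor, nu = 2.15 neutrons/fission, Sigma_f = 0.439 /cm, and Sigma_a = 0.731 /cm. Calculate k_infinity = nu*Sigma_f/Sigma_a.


k_inf = nu * Sigma_f / Sigma_a
k_inf = 2.15 * 0.439 / 0.731
k_inf = 1.2912

1.2912


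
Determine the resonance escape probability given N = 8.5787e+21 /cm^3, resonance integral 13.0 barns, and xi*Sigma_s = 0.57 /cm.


p = exp(-N * I * 1e-24 / (xi*Sigma_s))
p = exp(-8.5787e+21 * 13.0 * 1e-24 / 0.57)
p = 0.82230

0.82230


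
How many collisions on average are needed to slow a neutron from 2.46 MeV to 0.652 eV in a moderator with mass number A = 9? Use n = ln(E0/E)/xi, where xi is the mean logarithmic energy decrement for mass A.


xi = 1 + (A-1)^2/(2A)*ln((A-1)/(A+1)) = 0.2066007 (for A = 9)
n = ln(E0/E) / xi
n = ln(2.46e6 / 0.652) / 0.2066007
n = ln(3.773006e+06) / 0.2066007 = 73.298

73.298


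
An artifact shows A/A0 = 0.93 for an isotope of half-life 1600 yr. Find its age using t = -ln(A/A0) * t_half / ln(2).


lambda = ln(2) / t_half = ln(2) / 1600 = 4.332170e-04 /yr
t = -ln(A/A0) / lambda
t = -ln(0.93) / 4.332170e-04
t = 167.52 yr

167.52


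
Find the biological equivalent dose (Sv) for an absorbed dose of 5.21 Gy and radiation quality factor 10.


H = D * Q
H = 5.21 * 10
H = 52.100 Sv

52.100


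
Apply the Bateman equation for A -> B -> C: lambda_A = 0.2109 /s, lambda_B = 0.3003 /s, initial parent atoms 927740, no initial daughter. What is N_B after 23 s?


N_B(t) = lambda_A * N_A0 / (lambda_B - lambda_A) * [exp(-lambda_A*t) - exp(-lambda_B*t)]
exp(-0.2109*23) = 0.007822900; exp(-0.3003*23) = 0.001000856
N_B = 0.2109 * 927740 / (0.3003 - 0.2109) * (0.007822900 - 0.001000856)
N_B = 14931

14931


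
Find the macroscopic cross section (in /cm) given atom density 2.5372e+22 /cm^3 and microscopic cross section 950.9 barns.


Sigma = N * sigma_barns * 1e-24
Sigma = 2.5372e+22 * 950.9 * 1e-24
Sigma = 24.126 /cm

24.126


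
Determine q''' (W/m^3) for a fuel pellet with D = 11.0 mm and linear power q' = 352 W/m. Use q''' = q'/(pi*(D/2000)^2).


r = D / 2 / 1000 = 11.0 / 2 / 1000 = 0.0055 m
q''' = q' / (pi * r^2)
q''' = 352 / (pi * 0.0055^2)
q''' = 3.7040e+06 W/m^3

3.7040e+06


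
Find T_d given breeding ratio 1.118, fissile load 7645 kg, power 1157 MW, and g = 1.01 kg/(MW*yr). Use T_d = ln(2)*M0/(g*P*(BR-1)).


Breeding gain G = BR - 1 = 1.118 - 1 = 0.118
Fissile production rate = g * P * G = 1.01 * 1157 * 0.118 = 137.89126 kg/yr
T_d = ln(2) * M0 / (g * P * G)
T_d = ln(2) * 7645 / 137.89126 = 38.430 yr

38.430


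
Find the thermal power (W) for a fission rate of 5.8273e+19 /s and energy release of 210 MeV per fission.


P = fission_rate * E_MeV * 1.602e-13
P = 5.8273e+19 * 210 * 1.602e-13
P = 1.9604e+09 W

1.9604e+09


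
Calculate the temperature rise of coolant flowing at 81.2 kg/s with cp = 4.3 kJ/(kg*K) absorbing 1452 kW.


dT = Q / (m_dot * cp)
dT = 1452 / (81.2 * 4.3)
dT = 4.1586 C

4.1586


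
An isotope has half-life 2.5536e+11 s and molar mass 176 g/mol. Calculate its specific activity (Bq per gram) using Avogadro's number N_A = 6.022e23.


lambda = ln(2) / t_half = ln(2) / 2.5536e+11 = 2.714392e-12 /s
SA = lambda * N_A / M
SA = 2.714392e-12 * 6.022e23 / 176
SA = 9.2875e+09 Bq/g

9.2875e+09


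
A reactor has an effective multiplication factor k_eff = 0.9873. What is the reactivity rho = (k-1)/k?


rho = (k_eff - 1) / k_eff
rho = (0.9873 - 1) / 0.9873
rho = -0.012863

-0.012863


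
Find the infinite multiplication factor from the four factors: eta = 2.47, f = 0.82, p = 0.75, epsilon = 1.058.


k_inf = eta * f * p * epsilon
k_inf = 2.47 * 0.82 * 0.75 * 1.058
k_inf = 1.6072

1.6072


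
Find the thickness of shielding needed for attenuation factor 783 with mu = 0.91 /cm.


x = ln(factor) / mu
x = ln(783) / 0.91
x = 7.3221 cm

7.3221


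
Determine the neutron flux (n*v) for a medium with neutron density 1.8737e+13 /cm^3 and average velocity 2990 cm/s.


phi = n * v
phi = 1.8737e+13 * 2990
phi = 5.6024e+16 /cm^2/s

5.6024e+16


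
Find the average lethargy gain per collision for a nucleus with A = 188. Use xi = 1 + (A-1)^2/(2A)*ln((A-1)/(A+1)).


xi = 1 + (A-1)^2/(2A) * ln((A-1)/(A+1))
xi = 1 + (188-1)^2/(2*188) * ln((188-1)/(188 +1))
xi = 0.010601

0.010601


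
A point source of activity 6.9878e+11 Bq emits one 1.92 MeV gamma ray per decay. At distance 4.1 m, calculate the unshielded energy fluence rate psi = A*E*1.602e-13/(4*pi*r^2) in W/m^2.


psi = A * E * 1.602e-13 / (4*pi*r^2)
psi = 6.9878e+11 * 1.92 * 1.602e-13 / (4*pi*4.1^2)
psi = 0.0010175 W/m^2

0.0010175


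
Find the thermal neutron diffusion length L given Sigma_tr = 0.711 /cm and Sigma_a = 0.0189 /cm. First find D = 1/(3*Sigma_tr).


D = 1 / (3 * Sigma_tr) = 1 / (3 * 0.711) = 0.4688233 cm
L = sqrt(D / Sigma_a)
L = sqrt(0.4688233 / 0.0189)
L = 4.9805 cm

4.9805


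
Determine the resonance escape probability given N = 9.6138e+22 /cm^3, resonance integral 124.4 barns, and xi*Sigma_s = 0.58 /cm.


p = exp(-N * I * 1e-24 / (xi*Sigma_s))
p = exp(-9.6138e+22 * 124.4 * 1e-24 / 0.58)
p = 1.1088e-09

1.1088e-09


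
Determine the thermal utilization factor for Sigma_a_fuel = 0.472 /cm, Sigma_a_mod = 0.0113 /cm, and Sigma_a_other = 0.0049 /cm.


f = Sigma_a_fuel / (Sigma_a_fuel + Sigma_a_mod + Sigma_a_other)
f = 0.472 / (0.472 + 0.0113 + 0.0049)
f = 0.96682

0.96682


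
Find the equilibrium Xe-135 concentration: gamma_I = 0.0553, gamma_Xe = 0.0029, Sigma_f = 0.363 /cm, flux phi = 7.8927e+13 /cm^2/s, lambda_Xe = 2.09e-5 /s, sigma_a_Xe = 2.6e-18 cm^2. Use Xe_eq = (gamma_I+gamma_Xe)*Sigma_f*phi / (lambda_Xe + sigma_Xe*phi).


Xe_eq = (gamma_I + gamma_Xe) * Sigma_f * phi / (lambda_Xe + sigma_Xe * phi)
Numerator = (0.0553 + 0.0029) * 0.363 * 7.8927e+13 = 1.667459e+12
Denominator = 2.09e-5 + 2.6e-18 * 7.8927e+13 = 2.261102e-04
Xe_eq = 1.667459e+12 / 2.261102e-04 = 7.3745e+15 /cm^3

7.3745e+15


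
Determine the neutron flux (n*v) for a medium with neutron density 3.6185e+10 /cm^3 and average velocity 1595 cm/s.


phi = n * v
phi = 3.6185e+10 * 1595
phi = 5.7715e+13 /cm^2/s

5.7715e+13


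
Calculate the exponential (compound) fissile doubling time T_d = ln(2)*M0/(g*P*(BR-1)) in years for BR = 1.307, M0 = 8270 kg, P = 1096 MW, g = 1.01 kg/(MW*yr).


Breeding gain G = BR - 1 = 1.307 - 1 = 0.307
Fissile production rate = g * P * G = 1.01 * 1096 * 0.307 = 339.83672 kg/yr
T_d = ln(2) * M0 / (g * P * G)
T_d = ln(2) * 8270 / 339.83672 = 16.868 yr

16.868


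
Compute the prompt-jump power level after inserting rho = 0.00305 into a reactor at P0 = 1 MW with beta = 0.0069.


P1/P0 = beta / (beta - rho)
P1/P0 = 0.0069 / (0.0069 - 0.00305) = 1.792208
P1 = 1 * 1.792208 = 1.7922 MW

1.7922


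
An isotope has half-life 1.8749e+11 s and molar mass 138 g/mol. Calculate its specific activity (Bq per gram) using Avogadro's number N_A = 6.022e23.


lambda = ln(2) / t_half = ln(2) / 1.8749e+11 = 3.696982e-12 /s
SA = lambda * N_A / M
SA = 3.696982e-12 * 6.022e23 / 138
SA = 1.6133e+10 Bq/g

1.6133e+10


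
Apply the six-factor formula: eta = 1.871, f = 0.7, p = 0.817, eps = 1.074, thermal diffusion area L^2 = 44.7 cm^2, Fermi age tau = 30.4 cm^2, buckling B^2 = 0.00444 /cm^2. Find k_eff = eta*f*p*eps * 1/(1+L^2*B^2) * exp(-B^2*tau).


k_inf = eta*f*p*eps = 1.871*0.7*0.817*1.074 = 1.149207
P_TNL = 1/(1 + L^2*B^2) = 1/(1 + 44.7*0.00444) = 0.8343986
P_FNL = exp(-B^2*tau) = exp(-0.00444*30.4) = 0.8737369
k_eff = k_inf * P_TNL * P_FNL = 1.149207 * 0.8343986 * 0.8737369
k_eff = 0.83782

0.83782


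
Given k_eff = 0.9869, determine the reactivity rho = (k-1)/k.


rho = (k_eff - 1) / k_eff
rho = (0.9869 - 1) / 0.9869
rho = -0.013274

-0.013274


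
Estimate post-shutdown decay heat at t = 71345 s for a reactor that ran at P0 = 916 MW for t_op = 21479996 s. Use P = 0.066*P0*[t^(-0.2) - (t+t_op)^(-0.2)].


P/P0 = 0.066 * [t^(-0.2) - (t + t_op)^(-0.2)]
P/P0 = 0.066 * [71345^(-0.2) - (71345 + 21479996)^(-0.2)]
P/P0 = 0.066 * [0.1069861 - 0.03414327] = 0.004807627
P = 916 * 0.004807627 = 4.4038 MW

4.4038


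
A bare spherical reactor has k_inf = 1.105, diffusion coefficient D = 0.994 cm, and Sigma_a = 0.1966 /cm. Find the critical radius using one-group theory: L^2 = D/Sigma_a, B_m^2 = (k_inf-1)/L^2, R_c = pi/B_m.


L^2 = D / Sigma_a = 0.994 / 0.1966 = 5.055951 cm^2
B_m^2 = (k_inf - 1) / L^2 = (1.105 - 1) / 5.055951 = 0.02076761 /cm^2
For a bare sphere: B_g = pi/R, so R_c = pi / sqrt(B_m^2)
R_c = pi / sqrt(0.02076761) = 21.800 cm

21.800


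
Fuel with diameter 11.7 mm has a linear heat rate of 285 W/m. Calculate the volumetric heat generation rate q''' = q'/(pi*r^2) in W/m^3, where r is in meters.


r = D / 2 / 1000 = 11.7 / 2 / 1000 = 0.00585 m
q''' = q' / (pi * r^2)
q''' = 285 / (pi * 0.00585^2)
q''' = 2.6508e+06 W/m^3

2.6508e+06


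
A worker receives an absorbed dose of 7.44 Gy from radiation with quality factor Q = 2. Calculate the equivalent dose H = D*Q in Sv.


H = D * Q
H = 7.44 * 2
H = 14.880 Sv

14.880


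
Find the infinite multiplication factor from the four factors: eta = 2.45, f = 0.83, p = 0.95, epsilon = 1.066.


k_inf = eta * f * p * epsilon
k_inf = 2.45 * 0.83 * 0.95 * 1.066
k_inf = 2.0593

2.0593


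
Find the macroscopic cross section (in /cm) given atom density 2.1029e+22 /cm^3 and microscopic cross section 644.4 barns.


Sigma = N * sigma_barns * 1e-24
Sigma = 2.1029e+22 * 644.4 * 1e-24
Sigma = 13.551 /cm

13.551


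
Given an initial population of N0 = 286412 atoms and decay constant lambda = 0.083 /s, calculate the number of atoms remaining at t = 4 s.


N = N0 * exp(-lambda * t)
N = 286412 * exp(-0.083 * 4)
N = 205497

205497


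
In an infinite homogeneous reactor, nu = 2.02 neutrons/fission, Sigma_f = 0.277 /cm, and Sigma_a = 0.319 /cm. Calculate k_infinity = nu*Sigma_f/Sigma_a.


k_inf = nu * Sigma_f / Sigma_a
k_inf = 2.02 * 0.277 / 0.319
k_inf = 1.7540

1.7540


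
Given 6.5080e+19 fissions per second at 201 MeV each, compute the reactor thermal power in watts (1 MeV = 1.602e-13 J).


P = fission_rate * E_MeV * 1.602e-13
P = 6.5080e+19 * 201 * 1.602e-13
P = 2.0956e+09 W

2.0956e+09


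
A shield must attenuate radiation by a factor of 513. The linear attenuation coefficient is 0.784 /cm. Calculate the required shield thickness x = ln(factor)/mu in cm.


x = ln(factor) / mu
x = ln(513) / 0.784
x = 7.9595 cm

7.9595


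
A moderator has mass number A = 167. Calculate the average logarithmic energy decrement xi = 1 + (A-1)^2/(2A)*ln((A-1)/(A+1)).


xi = 1 + (A-1)^2/(2A) * ln((A-1)/(A+1))
xi = 1 + (167-1)^2/(2*167) * ln((167-1)/(167 +1))
xi = 0.011928

0.011928


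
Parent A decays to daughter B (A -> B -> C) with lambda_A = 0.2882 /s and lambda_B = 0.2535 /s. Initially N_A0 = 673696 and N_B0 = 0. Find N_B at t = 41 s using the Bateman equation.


N_B(t) = lambda_A * N_A0 / (lambda_B - lambda_A) * [exp(-lambda_A*t) - exp(-lambda_B*t)]
exp(-0.2882*41) = 7.383964e-06; exp(-0.2535*41) = 3.063094e-05
N_B = 0.2882 * 673696 / (0.2535 - 0.2882) * (7.383964e-06 - 3.063094e-05)
N_B = 130.08

130.08


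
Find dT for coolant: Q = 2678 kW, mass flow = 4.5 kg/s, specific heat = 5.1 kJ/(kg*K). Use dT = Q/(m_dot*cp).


dT = Q / (m_dot * cp)
dT = 2678 / (4.5 * 5.1)
dT = 116.69 C

116.69


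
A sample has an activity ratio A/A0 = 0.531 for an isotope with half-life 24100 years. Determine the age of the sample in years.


lambda = ln(2) / t_half = ln(2) / 24100 = 2.876129e-05 /yr
t = -ln(A/A0) / lambda
t = -ln(0.531) / 2.876129e-05
t = 22009 yr

22009


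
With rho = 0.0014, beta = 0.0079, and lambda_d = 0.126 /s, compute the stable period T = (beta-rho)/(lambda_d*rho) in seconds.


T = (beta - rho) / (lambda_d * rho)
T = (0.0079 - 0.0014) / (0.126 * 0.0014)
T = 36.848 s

36.848


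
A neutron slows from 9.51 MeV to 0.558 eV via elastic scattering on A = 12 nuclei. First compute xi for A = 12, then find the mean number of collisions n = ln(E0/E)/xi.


xi = 1 + (A-1)^2/(2A)*ln((A-1)/(A+1)) = 0.1577690 (for A = 12)
n = ln(E0/E) / xi
n = ln(9.51e6 / 0.558) / 0.1577690
n = ln(1.704301e+07) / 0.1577690 = 105.54

105.54


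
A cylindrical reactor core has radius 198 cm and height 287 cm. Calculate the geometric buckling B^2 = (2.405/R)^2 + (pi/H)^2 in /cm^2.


B^2 = (2.405/R)^2 + (pi/H)^2
B^2 = (2.405/198)^2 + (pi/287)^2
B^2 = 2.6736e-04 /cm^2

2.6736e-04


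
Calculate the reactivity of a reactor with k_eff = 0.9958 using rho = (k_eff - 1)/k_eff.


rho = (k_eff - 1) / k_eff
rho = (0.9958 - 1) / 0.9958
rho = -0.0042177

-0.0042177


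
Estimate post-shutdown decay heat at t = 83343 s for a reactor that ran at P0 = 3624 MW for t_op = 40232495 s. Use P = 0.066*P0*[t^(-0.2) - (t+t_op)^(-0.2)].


P/P0 = 0.066 * [t^(-0.2) - (t + t_op)^(-0.2)]
P/P0 = 0.066 * [83343^(-0.2) - (83343 + 40232495)^(-0.2)]
P/P0 = 0.066 * [0.1037113 - 0.03012346] = 0.004856797
P = 3624 * 0.004856797 = 17.601 MW

17.601
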